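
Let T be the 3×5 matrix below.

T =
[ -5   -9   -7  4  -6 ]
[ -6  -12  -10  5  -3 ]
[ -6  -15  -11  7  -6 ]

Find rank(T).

Row reduce to echelon form.
R2 ← R2 − (6/5)·R1: [0, -6/5, -8/5, 1/5, 21/5]
R3 ← R3 − (6/5)·R1: [0, -21/5, -13/5, 11/5, 6/5]
R3 ← R3 − (7/2)·R2: [0, 0, 3, 3/2, -27/2]
Echelon form has 3 nonzero rows, so rank(T) = 3.

3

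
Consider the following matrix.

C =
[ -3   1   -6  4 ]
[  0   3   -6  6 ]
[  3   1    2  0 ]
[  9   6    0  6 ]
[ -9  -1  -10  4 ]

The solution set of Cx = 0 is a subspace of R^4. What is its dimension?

2

Row reduce to echelon form.
R3 ← R3 + R1: [0, 2, -4, 4]
R4 ← R4 + (3)·R1: [0, 9, -18, 18]
R5 ← R5 − (3)·R1: [0, -4, 8, -8]
R3 ← R3 − (2/3)·R2: [0, 0, 0, 0]
R4 ← R4 − (3)·R2: [0, 0, 0, 0]
R5 ← R5 + (4/3)·R2: [0, 0, 0, 0]
2 nonzero rows, so rank(C) = 2.
C has 4 columns; by rank–nullity, nullity = 4 − 2 = 2.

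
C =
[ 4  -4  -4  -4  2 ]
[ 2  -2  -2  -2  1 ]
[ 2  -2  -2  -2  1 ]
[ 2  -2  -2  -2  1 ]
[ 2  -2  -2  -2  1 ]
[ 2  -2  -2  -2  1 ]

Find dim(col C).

Row reduce to echelon form.
R2 ← R2 − (1/2)·R1: [0, 0, 0, 0, 0]
R3 ← R3 − (1/2)·R1: [0, 0, 0, 0, 0]
R4 ← R4 − (1/2)·R1: [0, 0, 0, 0, 0]
R5 ← R5 − (1/2)·R1: [0, 0, 0, 0, 0]
R6 ← R6 − (1/2)·R1: [0, 0, 0, 0, 0]
Echelon form has 1 nonzero row, so rank(C) = 1.
The column space has dimension equal to the rank: 1.

1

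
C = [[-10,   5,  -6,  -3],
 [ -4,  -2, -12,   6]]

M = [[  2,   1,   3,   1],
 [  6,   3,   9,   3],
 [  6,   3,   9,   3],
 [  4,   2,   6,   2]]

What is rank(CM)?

First compute CM:
[[-38, -19, -57, -19],
 [-68, -34, -102, -34]]
Now row reduce the product.
R2 ← R2 − (34/19)·R1: [0, 0, 0, 0]
1 nonzero row, so rank(CM) = 1.

1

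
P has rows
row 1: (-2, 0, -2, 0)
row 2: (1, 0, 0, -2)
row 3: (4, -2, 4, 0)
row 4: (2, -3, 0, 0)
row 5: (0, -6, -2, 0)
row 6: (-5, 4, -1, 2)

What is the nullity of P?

0

Row reduce to echelon form.
R2 ← R2 + (1/2)·R1: [0, 0, -1, -2]
R3 ← R3 + (2)·R1: [0, -2, 0, 0]
R4 ← R4 + R1: [0, -3, -2, 0]
R6 ← R6 − (5/2)·R1: [0, 4, 4, 2]
Swap R2 ↔ R3
R4 ← R4 − (3/2)·R2: [0, 0, -2, 0]
R5 ← R5 − (3)·R2: [0, 0, -2, 0]
R6 ← R6 + (2)·R2: [0, 0, 4, 2]
R4 ← R4 − (2)·R3: [0, 0, 0, 4]
R5 ← R5 − (2)·R3: [0, 0, 0, 4]
R6 ← R6 + (4)·R3: [0, 0, 0, -6]
R5 ← R5 − R4: [0, 0, 0, 0]
R6 ← R6 + (3/2)·R4: [0, 0, 0, 0]
4 nonzero rows, so rank(P) = 4.
P has 4 columns; by rank–nullity, nullity = 4 − 4 = 0.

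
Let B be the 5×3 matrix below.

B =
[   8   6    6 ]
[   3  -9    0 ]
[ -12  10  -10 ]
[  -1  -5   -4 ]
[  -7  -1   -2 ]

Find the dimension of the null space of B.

Row reduce to echelon form.
R2 ← R2 − (3/8)·R1: [0, -45/4, -9/4]
R3 ← R3 + (3/2)·R1: [0, 19, -1]
R4 ← R4 + (1/8)·R1: [0, -17/4, -13/4]
R5 ← R5 + (7/8)·R1: [0, 17/4, 13/4]
R3 ← R3 + (76/45)·R2: [0, 0, -24/5]
R4 ← R4 − (17/45)·R2: [0, 0, -12/5]
R5 ← R5 + (17/45)·R2: [0, 0, 12/5]
R4 ← R4 − (1/2)·R3: [0, 0, 0]
R5 ← R5 + (1/2)·R3: [0, 0, 0]
3 nonzero rows, so rank(B) = 3.
B has 3 columns; by rank–nullity, nullity = 3 − 3 = 0.

0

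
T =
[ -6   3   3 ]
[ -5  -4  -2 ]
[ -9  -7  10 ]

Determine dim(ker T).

Row reduce to echelon form.
R2 ← R2 − (5/6)·R1: [0, -13/2, -9/2]
R3 ← R3 − (3/2)·R1: [0, -23/2, 11/2]
R3 ← R3 − (23/13)·R2: [0, 0, 175/13]
3 nonzero rows, so rank(T) = 3.
T has 3 columns; by rank–nullity, nullity = 3 − 3 = 0.

0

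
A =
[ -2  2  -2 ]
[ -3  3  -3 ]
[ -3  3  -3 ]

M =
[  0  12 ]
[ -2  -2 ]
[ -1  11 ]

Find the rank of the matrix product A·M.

First compute AM:
[[ -2, -50],
 [ -3, -75],
 [ -3, -75]]
Now row reduce the product.
R2 ← R2 − (3/2)·R1: [0, 0]
R3 ← R3 − (3/2)·R1: [0, 0]
1 nonzero row, so rank(AM) = 1.

1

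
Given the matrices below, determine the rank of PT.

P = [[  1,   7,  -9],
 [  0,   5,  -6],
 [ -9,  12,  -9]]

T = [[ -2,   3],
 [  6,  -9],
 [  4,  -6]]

1

First compute PT:
[[  4,  -6],
 [  6,  -9],
 [ 54, -81]]
Now row reduce the product.
R2 ← R2 − (3/2)·R1: [0, 0]
R3 ← R3 − (27/2)·R1: [0, 0]
1 nonzero row, so rank(PT) = 1.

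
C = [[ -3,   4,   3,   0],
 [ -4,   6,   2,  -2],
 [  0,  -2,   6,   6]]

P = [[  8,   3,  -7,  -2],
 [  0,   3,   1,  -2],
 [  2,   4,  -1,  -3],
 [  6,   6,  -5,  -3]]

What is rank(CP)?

First compute CP:
[[-18,  15,  22, -11],
 [-40,   2,  42,  -4],
 [ 48,  54, -38, -32]]
Now row reduce the product.
R2 ← R2 − (20/9)·R1: [0, -94/3, -62/9, 184/9]
R3 ← R3 + (8/3)·R1: [0, 94, 62/3, -184/3]
R3 ← R3 + (3)·R2: [0, 0, 0, 0]
2 nonzero rows, so rank(CP) = 2.

2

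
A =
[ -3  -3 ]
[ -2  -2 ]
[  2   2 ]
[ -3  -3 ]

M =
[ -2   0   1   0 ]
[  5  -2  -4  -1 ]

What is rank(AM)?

1

First compute AM:
[[ -9,   6,   9,   3],
 [ -6,   4,   6,   2],
 [  6,  -4,  -6,  -2],
 [ -9,   6,   9,   3]]
Now row reduce the product.
R2 ← R2 − (2/3)·R1: [0, 0, 0, 0]
R3 ← R3 + (2/3)·R1: [0, 0, 0, 0]
R4 ← R4 − R1: [0, 0, 0, 0]
1 nonzero row, so rank(AM) = 1.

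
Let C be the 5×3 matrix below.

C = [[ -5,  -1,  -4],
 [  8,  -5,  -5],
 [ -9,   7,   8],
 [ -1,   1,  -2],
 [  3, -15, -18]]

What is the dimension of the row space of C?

Row reduce to echelon form.
R2 ← R2 + (8/5)·R1: [0, -33/5, -57/5]
R3 ← R3 − (9/5)·R1: [0, 44/5, 76/5]
R4 ← R4 − (1/5)·R1: [0, 6/5, -6/5]
R5 ← R5 + (3/5)·R1: [0, -78/5, -102/5]
R3 ← R3 + (4/3)·R2: [0, 0, 0]
R4 ← R4 + (2/11)·R2: [0, 0, -36/11]
R5 ← R5 − (26/11)·R2: [0, 0, 72/11]
Swap R3 ↔ R4
R5 ← R5 + (2)·R3: [0, 0, 0]
Echelon form has 3 nonzero rows, so rank(C) = 3.
The row space has dimension equal to the rank: 3.

3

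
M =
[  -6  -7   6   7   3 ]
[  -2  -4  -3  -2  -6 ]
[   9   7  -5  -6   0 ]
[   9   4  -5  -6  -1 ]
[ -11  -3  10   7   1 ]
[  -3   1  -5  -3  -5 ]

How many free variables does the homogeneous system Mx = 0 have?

Row reduce to echelon form.
R2 ← R2 − (1/3)·R1: [0, -5/3, -5, -13/3, -7]
R3 ← R3 + (3/2)·R1: [0, -7/2, 4, 9/2, 9/2]
R4 ← R4 + (3/2)·R1: [0, -13/2, 4, 9/2, 7/2]
R5 ← R5 − (11/6)·R1: [0, 59/6, -1, -35/6, -9/2]
R6 ← R6 − (1/2)·R1: [0, 9/2, -8, -13/2, -13/2]
R3 ← R3 − (21/10)·R2: [0, 0, 29/2, 68/5, 96/5]
R4 ← R4 − (39/10)·R2: [0, 0, 47/2, 107/5, 154/5]
R5 ← R5 + (59/10)·R2: [0, 0, -61/2, -157/5, -229/5]
R6 ← R6 + (27/10)·R2: [0, 0, -43/2, -91/5, -127/5]
R4 ← R4 − (47/29)·R3: [0, 0, 0, -93/145, -46/145]
R5 ← R5 + (61/29)·R3: [0, 0, 0, -81/29, -157/29]
R6 ← R6 + (43/29)·R3: [0, 0, 0, 57/29, 89/29]
R5 ← R5 − (135/31)·R4: [0, 0, 0, 0, -125/31]
R6 ← R6 + (95/31)·R4: [0, 0, 0, 0, 65/31]
R6 ← R6 + (13/25)·R5: [0, 0, 0, 0, 0]
5 nonzero rows, so rank(M) = 5.
M has 5 columns; by rank–nullity, nullity = 5 − 5 = 0.

0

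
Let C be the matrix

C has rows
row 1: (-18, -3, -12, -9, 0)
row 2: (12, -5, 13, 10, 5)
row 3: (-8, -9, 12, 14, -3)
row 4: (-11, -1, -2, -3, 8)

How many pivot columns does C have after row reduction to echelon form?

4

Row reduce to echelon form.
R2 ← R2 + (2/3)·R1: [0, -7, 5, 4, 5]
R3 ← R3 − (4/9)·R1: [0, -23/3, 52/3, 18, -3]
R4 ← R4 − (11/18)·R1: [0, 5/6, 16/3, 5/2, 8]
R3 ← R3 − (23/21)·R2: [0, 0, 83/7, 286/21, -178/21]
R4 ← R4 + (5/42)·R2: [0, 0, 83/14, 125/42, 361/42]
R4 ← R4 − (1/2)·R3: [0, 0, 0, -23/6, 77/6]
Echelon form has 4 nonzero rows, so rank(C) = 4.
Each nonzero row contributes one pivot column: 4 pivot columns.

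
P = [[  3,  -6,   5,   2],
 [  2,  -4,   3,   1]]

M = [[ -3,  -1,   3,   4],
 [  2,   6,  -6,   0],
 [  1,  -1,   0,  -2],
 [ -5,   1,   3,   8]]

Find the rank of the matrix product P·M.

2

First compute PM:
[[-26, -42,  51,  18],
 [-16, -28,  33,  10]]
Now row reduce the product.
R2 ← R2 − (8/13)·R1: [0, -28/13, 21/13, -14/13]
2 nonzero rows, so rank(PM) = 2.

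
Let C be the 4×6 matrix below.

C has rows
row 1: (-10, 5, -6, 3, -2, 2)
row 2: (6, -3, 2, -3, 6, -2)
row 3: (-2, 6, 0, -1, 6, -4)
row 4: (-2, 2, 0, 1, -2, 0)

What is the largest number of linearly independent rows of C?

Row reduce to echelon form.
R2 ← R2 + (3/5)·R1: [0, 0, -8/5, -6/5, 24/5, -4/5]
R3 ← R3 − (1/5)·R1: [0, 5, 6/5, -8/5, 32/5, -22/5]
R4 ← R4 − (1/5)·R1: [0, 1, 6/5, 2/5, -8/5, -2/5]
Swap R2 ↔ R3
R4 ← R4 − (1/5)·R2: [0, 0, 24/25, 18/25, -72/25, 12/25]
R4 ← R4 + (3/5)·R3: [0, 0, 0, 0, 0, 0]
Echelon form has 3 nonzero rows, so rank(C) = 3.
The rank gives the maximum number of linearly independent rows: 3.

3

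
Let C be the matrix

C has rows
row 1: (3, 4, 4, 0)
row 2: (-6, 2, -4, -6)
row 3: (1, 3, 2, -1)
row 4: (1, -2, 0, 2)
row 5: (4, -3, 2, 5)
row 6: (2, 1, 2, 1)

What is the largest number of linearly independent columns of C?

Row reduce to echelon form.
R2 ← R2 + (2)·R1: [0, 10, 4, -6]
R3 ← R3 − (1/3)·R1: [0, 5/3, 2/3, -1]
R4 ← R4 − (1/3)·R1: [0, -10/3, -4/3, 2]
R5 ← R5 − (4/3)·R1: [0, -25/3, -10/3, 5]
R6 ← R6 − (2/3)·R1: [0, -5/3, -2/3, 1]
R3 ← R3 − (1/6)·R2: [0, 0, 0, 0]
R4 ← R4 + (1/3)·R2: [0, 0, 0, 0]
R5 ← R5 + (5/6)·R2: [0, 0, 0, 0]
R6 ← R6 + (1/6)·R2: [0, 0, 0, 0]
Echelon form has 2 nonzero rows, so rank(C) = 2.
The rank gives the maximum number of linearly independent columns: 2.

2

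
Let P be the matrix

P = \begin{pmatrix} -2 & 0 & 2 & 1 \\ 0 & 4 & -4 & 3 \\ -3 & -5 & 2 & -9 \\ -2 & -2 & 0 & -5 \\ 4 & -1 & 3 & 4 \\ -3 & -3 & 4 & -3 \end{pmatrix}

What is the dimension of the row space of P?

3

Row reduce to echelon form.
R3 ← R3 − (3/2)·R1: [0, -5, -1, -21/2]
R4 ← R4 − R1: [0, -2, -2, -6]
R5 ← R5 + (2)·R1: [0, -1, 7, 6]
R6 ← R6 − (3/2)·R1: [0, -3, 1, -9/2]
R3 ← R3 + (5/4)·R2: [0, 0, -6, -27/4]
R4 ← R4 + (1/2)·R2: [0, 0, -4, -9/2]
R5 ← R5 + (1/4)·R2: [0, 0, 6, 27/4]
R6 ← R6 + (3/4)·R2: [0, 0, -2, -9/4]
R4 ← R4 − (2/3)·R3: [0, 0, 0, 0]
R5 ← R5 + R3: [0, 0, 0, 0]
R6 ← R6 − (1/3)·R3: [0, 0, 0, 0]
Echelon form has 3 nonzero rows, so rank(P) = 3.
The row space has dimension equal to the rank: 3.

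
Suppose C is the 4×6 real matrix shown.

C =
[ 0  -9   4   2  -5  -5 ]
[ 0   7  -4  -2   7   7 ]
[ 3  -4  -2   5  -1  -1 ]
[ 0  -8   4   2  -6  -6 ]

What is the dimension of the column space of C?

Row reduce to echelon form.
Swap R1 ↔ R3
R3 ← R3 + (9/7)·R2: [0, 0, -8/7, -4/7, 4, 4]
R4 ← R4 + (8/7)·R2: [0, 0, -4/7, -2/7, 2, 2]
R4 ← R4 − (1/2)·R3: [0, 0, 0, 0, 0, 0]
Echelon form has 3 nonzero rows, so rank(C) = 3.
The column space has dimension equal to the rank: 3.

3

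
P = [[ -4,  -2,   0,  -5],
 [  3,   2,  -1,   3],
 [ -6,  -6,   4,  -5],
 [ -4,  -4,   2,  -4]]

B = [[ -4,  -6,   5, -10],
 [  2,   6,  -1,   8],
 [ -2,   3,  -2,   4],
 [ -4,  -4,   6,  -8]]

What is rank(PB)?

First compute PB:
[[ 32,  32, -48,  64],
 [-18, -21,  33, -42],
 [ 24,  32, -62,  68],
 [ 20,  22, -44,  48]]
Now row reduce the product.
R2 ← R2 + (9/16)·R1: [0, -3, 6, -6]
R3 ← R3 − (3/4)·R1: [0, 8, -26, 20]
R4 ← R4 − (5/8)·R1: [0, 2, -14, 8]
R3 ← R3 + (8/3)·R2: [0, 0, -10, 4]
R4 ← R4 + (2/3)·R2: [0, 0, -10, 4]
R4 ← R4 − R3: [0, 0, 0, 0]
3 nonzero rows, so rank(PB) = 3.

3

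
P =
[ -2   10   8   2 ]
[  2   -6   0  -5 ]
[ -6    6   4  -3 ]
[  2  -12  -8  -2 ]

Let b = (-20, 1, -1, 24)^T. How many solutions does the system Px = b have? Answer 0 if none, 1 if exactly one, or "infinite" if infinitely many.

Row reduce the augmented matrix [P | b].
R2 ← R2 + R1: [0, 4, 8, -3, -19]
R3 ← R3 − (3)·R1: [0, -24, -20, -9, 59]
R4 ← R4 + R1: [0, -2, 0, 0, 4]
R3 ← R3 + (6)·R2: [0, 0, 28, -27, -55]
R4 ← R4 + (1/2)·R2: [0, 0, 4, -3/2, -11/2]
R4 ← R4 − (1/7)·R3: [0, 0, 0, 33/14, 33/14]
The echelon form has 4 nonzero rows, and every pivot lies in the first 4 columns, so rank(P) = rank([P|b]) = 4.
The system is consistent.
rank = 4 = number of unknowns, so the solution is unique.

1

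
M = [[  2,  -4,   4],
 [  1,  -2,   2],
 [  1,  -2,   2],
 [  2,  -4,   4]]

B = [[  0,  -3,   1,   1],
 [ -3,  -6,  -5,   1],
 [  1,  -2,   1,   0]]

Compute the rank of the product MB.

1

First compute MB:
[[ 16,  10,  26,  -2],
 [  8,   5,  13,  -1],
 [  8,   5,  13,  -1],
 [ 16,  10,  26,  -2]]
Now row reduce the product.
R2 ← R2 − (1/2)·R1: [0, 0, 0, 0]
R3 ← R3 − (1/2)·R1: [0, 0, 0, 0]
R4 ← R4 − R1: [0, 0, 0, 0]
1 nonzero row, so rank(MB) = 1.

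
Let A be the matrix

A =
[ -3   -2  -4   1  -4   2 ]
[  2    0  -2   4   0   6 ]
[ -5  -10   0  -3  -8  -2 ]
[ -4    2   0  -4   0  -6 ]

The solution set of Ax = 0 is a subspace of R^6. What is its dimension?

Row reduce to echelon form.
R2 ← R2 + (2/3)·R1: [0, -4/3, -14/3, 14/3, -8/3, 22/3]
R3 ← R3 − (5/3)·R1: [0, -20/3, 20/3, -14/3, -4/3, -16/3]
R4 ← R4 − (4/3)·R1: [0, 14/3, 16/3, -16/3, 16/3, -26/3]
R3 ← R3 − (5)·R2: [0, 0, 30, -28, 12, -42]
R4 ← R4 + (7/2)·R2: [0, 0, -11, 11, -4, 17]
R4 ← R4 + (11/30)·R3: [0, 0, 0, 11/15, 2/5, 8/5]
4 nonzero rows, so rank(A) = 4.
A has 6 columns; by rank–nullity, nullity = 6 − 4 = 2.

2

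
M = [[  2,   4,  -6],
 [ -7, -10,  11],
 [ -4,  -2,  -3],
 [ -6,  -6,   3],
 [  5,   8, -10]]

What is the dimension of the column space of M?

Row reduce to echelon form.
R2 ← R2 + (7/2)·R1: [0, 4, -10]
R3 ← R3 + (2)·R1: [0, 6, -15]
R4 ← R4 + (3)·R1: [0, 6, -15]
R5 ← R5 − (5/2)·R1: [0, -2, 5]
R3 ← R3 − (3/2)·R2: [0, 0, 0]
R4 ← R4 − (3/2)·R2: [0, 0, 0]
R5 ← R5 + (1/2)·R2: [0, 0, 0]
Echelon form has 2 nonzero rows, so rank(M) = 2.
The column space has dimension equal to the rank: 2.

2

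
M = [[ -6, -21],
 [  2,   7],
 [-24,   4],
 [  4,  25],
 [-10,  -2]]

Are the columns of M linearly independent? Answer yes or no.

Row reduce M to echelon form.
R2 ← R2 + (1/3)·R1: [0, 0]
R3 ← R3 − (4)·R1: [0, 88]
R4 ← R4 + (2/3)·R1: [0, 11]
R5 ← R5 − (5/3)·R1: [0, 33]
Swap R2 ↔ R3
R4 ← R4 − (1/8)·R2: [0, 0]
R5 ← R5 − (3/8)·R2: [0, 0]
2 pivots among 2 columns.
Every column is a pivot column, so the columns are linearly independent.

yes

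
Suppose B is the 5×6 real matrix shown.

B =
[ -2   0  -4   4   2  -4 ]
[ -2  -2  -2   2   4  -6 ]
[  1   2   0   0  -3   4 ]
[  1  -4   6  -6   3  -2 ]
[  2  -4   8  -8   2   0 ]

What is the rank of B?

Row reduce to echelon form.
R2 ← R2 − R1: [0, -2, 2, -2, 2, -2]
R3 ← R3 + (1/2)·R1: [0, 2, -2, 2, -2, 2]
R4 ← R4 + (1/2)·R1: [0, -4, 4, -4, 4, -4]
R5 ← R5 + R1: [0, -4, 4, -4, 4, -4]
R3 ← R3 + R2: [0, 0, 0, 0, 0, 0]
R4 ← R4 − (2)·R2: [0, 0, 0, 0, 0, 0]
R5 ← R5 − (2)·R2: [0, 0, 0, 0, 0, 0]
Echelon form has 2 nonzero rows, so rank(B) = 2.

2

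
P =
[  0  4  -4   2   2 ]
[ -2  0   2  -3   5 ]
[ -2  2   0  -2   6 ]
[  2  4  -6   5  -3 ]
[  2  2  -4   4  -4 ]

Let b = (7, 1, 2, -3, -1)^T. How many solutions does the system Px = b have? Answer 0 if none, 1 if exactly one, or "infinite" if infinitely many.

Row reduce the augmented matrix [P | b].
Swap R1 ↔ R2
R3 ← R3 − R1: [0, 2, -2, 1, 1, 1]
R4 ← R4 + R1: [0, 4, -4, 2, 2, -2]
R5 ← R5 + R1: [0, 2, -2, 1, 1, 0]
R3 ← R3 − (1/2)·R2: [0, 0, 0, 0, 0, -5/2]
R4 ← R4 − R2: [0, 0, 0, 0, 0, -9]
R5 ← R5 − (1/2)·R2: [0, 0, 0, 0, 0, -7/2]
R4 ← R4 − (18/5)·R3: [0, 0, 0, 0, 0, 0]
R5 ← R5 − (7/5)·R3: [0, 0, 0, 0, 0, 0]
The echelon form has 3 nonzero rows; the last pivot sits in the augmented column, so rank(P) = 2 but rank([P|b]) = 3.
Since the ranks differ, the system is inconsistent.
It has no solutions.

0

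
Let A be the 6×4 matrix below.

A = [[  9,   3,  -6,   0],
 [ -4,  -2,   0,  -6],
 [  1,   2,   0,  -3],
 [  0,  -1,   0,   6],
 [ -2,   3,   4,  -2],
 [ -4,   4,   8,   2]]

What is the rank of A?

Row reduce to echelon form.
R2 ← R2 + (4/9)·R1: [0, -2/3, -8/3, -6]
R3 ← R3 − (1/9)·R1: [0, 5/3, 2/3, -3]
R5 ← R5 + (2/9)·R1: [0, 11/3, 8/3, -2]
R6 ← R6 + (4/9)·R1: [0, 16/3, 16/3, 2]
R3 ← R3 + (5/2)·R2: [0, 0, -6, -18]
R4 ← R4 − (3/2)·R2: [0, 0, 4, 15]
R5 ← R5 + (11/2)·R2: [0, 0, -12, -35]
R6 ← R6 + (8)·R2: [0, 0, -16, -46]
R4 ← R4 + (2/3)·R3: [0, 0, 0, 3]
R5 ← R5 − (2)·R3: [0, 0, 0, 1]
R6 ← R6 − (8/3)·R3: [0, 0, 0, 2]
R5 ← R5 − (1/3)·R4: [0, 0, 0, 0]
R6 ← R6 − (2/3)·R4: [0, 0, 0, 0]
Echelon form has 4 nonzero rows, so rank(A) = 4.

4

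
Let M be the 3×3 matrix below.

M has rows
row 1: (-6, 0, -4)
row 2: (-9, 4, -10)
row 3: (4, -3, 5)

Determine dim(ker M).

0

Row reduce to echelon form.
R2 ← R2 − (3/2)·R1: [0, 4, -4]
R3 ← R3 + (2/3)·R1: [0, -3, 7/3]
R3 ← R3 + (3/4)·R2: [0, 0, -2/3]
3 nonzero rows, so rank(M) = 3.
M has 3 columns; by rank–nullity, nullity = 3 − 3 = 0.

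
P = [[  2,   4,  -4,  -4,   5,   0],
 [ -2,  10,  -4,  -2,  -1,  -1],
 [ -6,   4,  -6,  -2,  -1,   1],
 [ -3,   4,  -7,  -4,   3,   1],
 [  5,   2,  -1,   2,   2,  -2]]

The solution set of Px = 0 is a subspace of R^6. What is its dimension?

2

Row reduce to echelon form.
R2 ← R2 + R1: [0, 14, -8, -6, 4, -1]
R3 ← R3 + (3)·R1: [0, 16, -18, -14, 14, 1]
R4 ← R4 + (3/2)·R1: [0, 10, -13, -10, 21/2, 1]
R5 ← R5 − (5/2)·R1: [0, -8, 9, 12, -21/2, -2]
R3 ← R3 − (8/7)·R2: [0, 0, -62/7, -50/7, 66/7, 15/7]
R4 ← R4 − (5/7)·R2: [0, 0, -51/7, -40/7, 107/14, 12/7]
R5 ← R5 + (4/7)·R2: [0, 0, 31/7, 60/7, -115/14, -18/7]
R4 ← R4 − (51/62)·R3: [0, 0, 0, 5/31, -7/62, -3/62]
R5 ← R5 + (1/2)·R3: [0, 0, 0, 5, -7/2, -3/2]
R5 ← R5 − (31)·R4: [0, 0, 0, 0, 0, 0]
4 nonzero rows, so rank(P) = 4.
P has 6 columns; by rank–nullity, nullity = 6 − 4 = 2.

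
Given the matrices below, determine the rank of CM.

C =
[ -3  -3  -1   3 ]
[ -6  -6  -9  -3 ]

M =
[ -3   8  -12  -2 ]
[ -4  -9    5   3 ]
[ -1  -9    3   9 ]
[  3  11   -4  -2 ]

2

First compute CM:
[[ 31,  45,   6, -18],
 [ 42,  54,  27, -81]]
Now row reduce the product.
R2 ← R2 − (42/31)·R1: [0, -216/31, 585/31, -1755/31]
2 nonzero rows, so rank(CM) = 2.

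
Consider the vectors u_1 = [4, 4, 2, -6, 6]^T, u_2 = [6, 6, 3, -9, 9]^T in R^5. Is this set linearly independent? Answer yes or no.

Form the matrix with these vectors as rows and row reduce.
R2 ← R2 − (3/2)·R1: [0, 0, 0, 0, 0]
1 nonzero row, so the 2 vectors span a space of dimension 1.
Since 1 < 2, the vectors are linearly dependent.

no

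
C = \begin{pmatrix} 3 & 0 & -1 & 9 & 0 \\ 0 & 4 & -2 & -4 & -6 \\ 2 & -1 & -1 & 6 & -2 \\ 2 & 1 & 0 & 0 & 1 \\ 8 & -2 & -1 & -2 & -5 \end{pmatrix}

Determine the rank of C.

4

Row reduce to echelon form.
R3 ← R3 − (2/3)·R1: [0, -1, -1/3, 0, -2]
R4 ← R4 − (2/3)·R1: [0, 1, 2/3, -6, 1]
R5 ← R5 − (8/3)·R1: [0, -2, 5/3, -26, -5]
R3 ← R3 + (1/4)·R2: [0, 0, -5/6, -1, -7/2]
R4 ← R4 − (1/4)·R2: [0, 0, 7/6, -5, 5/2]
R5 ← R5 + (1/2)·R2: [0, 0, 2/3, -28, -8]
R4 ← R4 + (7/5)·R3: [0, 0, 0, -32/5, -12/5]
R5 ← R5 + (4/5)·R3: [0, 0, 0, -144/5, -54/5]
R5 ← R5 − (9/2)·R4: [0, 0, 0, 0, 0]
Echelon form has 4 nonzero rows, so rank(C) = 4.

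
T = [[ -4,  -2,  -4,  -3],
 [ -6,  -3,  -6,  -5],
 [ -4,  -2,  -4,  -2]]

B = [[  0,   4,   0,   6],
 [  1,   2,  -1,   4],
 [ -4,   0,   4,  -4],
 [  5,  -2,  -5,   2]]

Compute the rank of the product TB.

First compute TB:
[[ -1, -14,   1, -22],
 [ -4, -20,   4, -34],
 [  4, -16,  -4, -20]]
Now row reduce the product.
R2 ← R2 − (4)·R1: [0, 36, 0, 54]
R3 ← R3 + (4)·R1: [0, -72, 0, -108]
R3 ← R3 + (2)·R2: [0, 0, 0, 0]
2 nonzero rows, so rank(TB) = 2.

2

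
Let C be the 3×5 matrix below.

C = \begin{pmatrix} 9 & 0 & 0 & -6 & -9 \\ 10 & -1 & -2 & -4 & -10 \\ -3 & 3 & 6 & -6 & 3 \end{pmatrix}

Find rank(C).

2

Row reduce to echelon form.
R2 ← R2 − (10/9)·R1: [0, -1, -2, 8/3, 0]
R3 ← R3 + (1/3)·R1: [0, 3, 6, -8, 0]
R3 ← R3 + (3)·R2: [0, 0, 0, 0, 0]
Echelon form has 2 nonzero rows, so rank(C) = 2.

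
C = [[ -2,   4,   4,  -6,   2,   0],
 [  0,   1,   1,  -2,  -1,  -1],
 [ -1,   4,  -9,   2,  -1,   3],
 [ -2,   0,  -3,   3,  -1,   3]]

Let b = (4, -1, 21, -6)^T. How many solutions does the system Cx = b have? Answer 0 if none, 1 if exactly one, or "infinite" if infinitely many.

infinite

Row reduce the augmented matrix [C | b].
R3 ← R3 − (1/2)·R1: [0, 2, -11, 5, -2, 3, 19]
R4 ← R4 − R1: [0, -4, -7, 9, -3, 3, -10]
R3 ← R3 − (2)·R2: [0, 0, -13, 9, 0, 5, 21]
R4 ← R4 + (4)·R2: [0, 0, -3, 1, -7, -1, -14]
R4 ← R4 − (3/13)·R3: [0, 0, 0, -14/13, -7, -28/13, -245/13]
The echelon form has 4 nonzero rows, and every pivot lies in the first 6 columns, so rank(C) = rank([C|b]) = 4.
The system is consistent.
rank = 4 < 6 unknowns, so there are infinitely many solutions.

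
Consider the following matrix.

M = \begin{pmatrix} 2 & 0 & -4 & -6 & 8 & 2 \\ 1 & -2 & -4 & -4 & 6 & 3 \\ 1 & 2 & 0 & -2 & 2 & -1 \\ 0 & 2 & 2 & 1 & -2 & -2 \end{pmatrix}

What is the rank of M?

2

Row reduce to echelon form.
R2 ← R2 − (1/2)·R1: [0, -2, -2, -1, 2, 2]
R3 ← R3 − (1/2)·R1: [0, 2, 2, 1, -2, -2]
R3 ← R3 + R2: [0, 0, 0, 0, 0, 0]
R4 ← R4 + R2: [0, 0, 0, 0, 0, 0]
Echelon form has 2 nonzero rows, so rank(M) = 2.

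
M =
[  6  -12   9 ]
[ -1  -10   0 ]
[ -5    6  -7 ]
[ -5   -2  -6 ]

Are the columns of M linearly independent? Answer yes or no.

no

Row reduce M to echelon form.
R2 ← R2 + (1/6)·R1: [0, -12, 3/2]
R3 ← R3 + (5/6)·R1: [0, -4, 1/2]
R4 ← R4 + (5/6)·R1: [0, -12, 3/2]
R3 ← R3 − (1/3)·R2: [0, 0, 0]
R4 ← R4 − R2: [0, 0, 0]
2 pivots among 3 columns.
Only 2 < 3 pivot columns, so the columns are linearly dependent.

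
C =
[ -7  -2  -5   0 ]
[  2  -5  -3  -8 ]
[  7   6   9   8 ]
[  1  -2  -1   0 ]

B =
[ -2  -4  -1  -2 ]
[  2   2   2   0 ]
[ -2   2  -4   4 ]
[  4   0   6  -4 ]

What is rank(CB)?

First compute CB:
[[ 20,  14,  23,  -6],
 [-40, -24, -48,  16],
 [ 12,   2,  17, -10],
 [ -4, -10,  -1,  -6]]
Now row reduce the product.
R2 ← R2 + (2)·R1: [0, 4, -2, 4]
R3 ← R3 − (3/5)·R1: [0, -32/5, 16/5, -32/5]
R4 ← R4 + (1/5)·R1: [0, -36/5, 18/5, -36/5]
R3 ← R3 + (8/5)·R2: [0, 0, 0, 0]
R4 ← R4 + (9/5)·R2: [0, 0, 0, 0]
2 nonzero rows, so rank(CB) = 2.

2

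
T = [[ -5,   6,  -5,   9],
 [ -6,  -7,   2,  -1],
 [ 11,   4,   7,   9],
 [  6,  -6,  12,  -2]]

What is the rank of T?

4

Row reduce to echelon form.
R2 ← R2 − (6/5)·R1: [0, -71/5, 8, -59/5]
R3 ← R3 + (11/5)·R1: [0, 86/5, -4, 144/5]
R4 ← R4 + (6/5)·R1: [0, 6/5, 6, 44/5]
R3 ← R3 + (86/71)·R2: [0, 0, 404/71, 1030/71]
R4 ← R4 + (6/71)·R2: [0, 0, 474/71, 554/71]
R4 ← R4 − (237/202)·R3: [0, 0, 0, -931/101]
Echelon form has 4 nonzero rows, so rank(T) = 4.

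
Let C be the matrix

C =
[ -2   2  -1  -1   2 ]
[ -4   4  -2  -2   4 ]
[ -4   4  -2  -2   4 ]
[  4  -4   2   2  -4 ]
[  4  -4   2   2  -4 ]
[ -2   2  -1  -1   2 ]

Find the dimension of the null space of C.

4

Row reduce to echelon form.
R2 ← R2 − (2)·R1: [0, 0, 0, 0, 0]
R3 ← R3 − (2)·R1: [0, 0, 0, 0, 0]
R4 ← R4 + (2)·R1: [0, 0, 0, 0, 0]
R5 ← R5 + (2)·R1: [0, 0, 0, 0, 0]
R6 ← R6 − R1: [0, 0, 0, 0, 0]
1 nonzero row, so rank(C) = 1.
C has 5 columns; by rank–nullity, nullity = 5 − 1 = 4.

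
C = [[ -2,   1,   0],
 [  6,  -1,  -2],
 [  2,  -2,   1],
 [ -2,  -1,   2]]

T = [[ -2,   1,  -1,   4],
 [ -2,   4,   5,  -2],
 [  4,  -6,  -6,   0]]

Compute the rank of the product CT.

First compute CT:
[[  2,   2,   7, -10],
 [-18,  14,   1,  26],
 [  4, -12, -18,  12],
 [ 14, -18, -15,  -6]]
Now row reduce the product.
R2 ← R2 + (9)·R1: [0, 32, 64, -64]
R3 ← R3 − (2)·R1: [0, -16, -32, 32]
R4 ← R4 − (7)·R1: [0, -32, -64, 64]
R3 ← R3 + (1/2)·R2: [0, 0, 0, 0]
R4 ← R4 + R2: [0, 0, 0, 0]
2 nonzero rows, so rank(CT) = 2.

2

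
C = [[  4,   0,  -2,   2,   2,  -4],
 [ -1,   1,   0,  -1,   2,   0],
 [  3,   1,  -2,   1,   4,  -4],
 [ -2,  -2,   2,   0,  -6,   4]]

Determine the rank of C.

Row reduce to echelon form.
R2 ← R2 + (1/4)·R1: [0, 1, -1/2, -1/2, 5/2, -1]
R3 ← R3 − (3/4)·R1: [0, 1, -1/2, -1/2, 5/2, -1]
R4 ← R4 + (1/2)·R1: [0, -2, 1, 1, -5, 2]
R3 ← R3 − R2: [0, 0, 0, 0, 0, 0]
R4 ← R4 + (2)·R2: [0, 0, 0, 0, 0, 0]
Echelon form has 2 nonzero rows, so rank(C) = 2.

2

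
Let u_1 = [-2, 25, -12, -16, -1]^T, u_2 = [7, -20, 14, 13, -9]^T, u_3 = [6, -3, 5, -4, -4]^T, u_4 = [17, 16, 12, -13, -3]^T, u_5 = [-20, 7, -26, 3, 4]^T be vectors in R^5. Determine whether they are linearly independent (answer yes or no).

yes

Form the matrix with these vectors as rows and row reduce.
R2 ← R2 + (7/2)·R1: [0, 135/2, -28, -43, -25/2]
R3 ← R3 + (3)·R1: [0, 72, -31, -52, -7]
R4 ← R4 + (17/2)·R1: [0, 457/2, -90, -149, -23/2]
R5 ← R5 − (10)·R1: [0, -243, 94, 163, 14]
R3 ← R3 − (16/15)·R2: [0, 0, -17/15, -92/15, 19/3]
R4 ← R4 − (457/135)·R2: [0, 0, 646/135, -464/135, 832/27]
R5 ← R5 + (18/5)·R2: [0, 0, -34/5, 41/5, -31]
R4 ← R4 + (38/9)·R3: [0, 0, 0, -88/3, 518/9]
R5 ← R5 − (6)·R3: [0, 0, 0, 45, -69]
R5 ← R5 + (135/88)·R4: [0, 0, 0, 0, 849/44]
5 nonzero rows, so the 5 vectors span a space of dimension 5.
Since 5 = 5, the vectors are linearly independent.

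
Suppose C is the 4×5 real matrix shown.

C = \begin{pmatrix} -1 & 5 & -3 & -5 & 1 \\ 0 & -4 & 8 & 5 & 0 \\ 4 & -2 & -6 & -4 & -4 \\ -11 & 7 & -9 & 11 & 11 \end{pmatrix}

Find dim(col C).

3

Row reduce to echelon form.
R3 ← R3 + (4)·R1: [0, 18, -18, -24, 0]
R4 ← R4 − (11)·R1: [0, -48, 24, 66, 0]
R3 ← R3 + (9/2)·R2: [0, 0, 18, -3/2, 0]
R4 ← R4 − (12)·R2: [0, 0, -72, 6, 0]
R4 ← R4 + (4)·R3: [0, 0, 0, 0, 0]
Echelon form has 3 nonzero rows, so rank(C) = 3.
The column space has dimension equal to the rank: 3.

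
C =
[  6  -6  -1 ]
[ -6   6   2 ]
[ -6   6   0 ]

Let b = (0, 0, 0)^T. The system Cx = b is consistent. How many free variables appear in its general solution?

1

Row reduce the augmented matrix [C | b].
R2 ← R2 + R1: [0, 0, 1, 0]
R3 ← R3 + R1: [0, 0, -1, 0]
R3 ← R3 + R2: [0, 0, 0, 0]
The echelon form has 2 nonzero rows, and every pivot lies in the first 3 columns, so rank(C) = rank([C|b]) = 2.
The system is consistent.
Free variables = (unknowns) − (rank) = 3 − 2 = 1.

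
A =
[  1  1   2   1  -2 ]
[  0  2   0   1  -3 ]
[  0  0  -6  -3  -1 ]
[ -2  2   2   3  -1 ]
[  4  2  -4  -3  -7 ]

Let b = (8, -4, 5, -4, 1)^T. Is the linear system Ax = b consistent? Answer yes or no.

Row reduce the augmented matrix [A | b].
R4 ← R4 + (2)·R1: [0, 4, 6, 5, -5, 12]
R5 ← R5 − (4)·R1: [0, -2, -12, -7, 1, -31]
R4 ← R4 − (2)·R2: [0, 0, 6, 3, 1, 20]
R5 ← R5 + R2: [0, 0, -12, -6, -2, -35]
R4 ← R4 + R3: [0, 0, 0, 0, 0, 25]
R5 ← R5 − (2)·R3: [0, 0, 0, 0, 0, -45]
R5 ← R5 + (9/5)·R4: [0, 0, 0, 0, 0, 0]
The echelon form has 4 nonzero rows; the last pivot sits in the augmented column, so rank(A) = 3 but rank([A|b]) = 4.
Since the ranks differ, the system is inconsistent.

no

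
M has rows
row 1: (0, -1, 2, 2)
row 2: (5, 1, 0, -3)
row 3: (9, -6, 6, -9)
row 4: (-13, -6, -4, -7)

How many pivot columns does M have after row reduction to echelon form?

Row reduce to echelon form.
Swap R1 ↔ R2
R3 ← R3 − (9/5)·R1: [0, -39/5, 6, -18/5]
R4 ← R4 + (13/5)·R1: [0, -17/5, -4, -74/5]
R3 ← R3 − (39/5)·R2: [0, 0, -48/5, -96/5]
R4 ← R4 − (17/5)·R2: [0, 0, -54/5, -108/5]
R4 ← R4 − (9/8)·R3: [0, 0, 0, 0]
Echelon form has 3 nonzero rows, so rank(M) = 3.
Each nonzero row contributes one pivot column: 3 pivot columns.

3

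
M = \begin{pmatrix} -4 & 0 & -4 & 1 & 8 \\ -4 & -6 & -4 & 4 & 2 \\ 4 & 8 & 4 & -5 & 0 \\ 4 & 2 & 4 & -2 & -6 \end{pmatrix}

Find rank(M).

2

Row reduce to echelon form.
R2 ← R2 − R1: [0, -6, 0, 3, -6]
R3 ← R3 + R1: [0, 8, 0, -4, 8]
R4 ← R4 + R1: [0, 2, 0, -1, 2]
R3 ← R3 + (4/3)·R2: [0, 0, 0, 0, 0]
R4 ← R4 + (1/3)·R2: [0, 0, 0, 0, 0]
Echelon form has 2 nonzero rows, so rank(M) = 2.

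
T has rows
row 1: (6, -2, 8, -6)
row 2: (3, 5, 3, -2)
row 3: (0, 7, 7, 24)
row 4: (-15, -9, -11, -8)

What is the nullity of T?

0

Row reduce to echelon form.
R2 ← R2 − (1/2)·R1: [0, 6, -1, 1]
R4 ← R4 + (5/2)·R1: [0, -14, 9, -23]
R3 ← R3 − (7/6)·R2: [0, 0, 49/6, 137/6]
R4 ← R4 + (7/3)·R2: [0, 0, 20/3, -62/3]
R4 ← R4 − (40/49)·R3: [0, 0, 0, -1926/49]
4 nonzero rows, so rank(T) = 4.
T has 4 columns; by rank–nullity, nullity = 4 − 4 = 0.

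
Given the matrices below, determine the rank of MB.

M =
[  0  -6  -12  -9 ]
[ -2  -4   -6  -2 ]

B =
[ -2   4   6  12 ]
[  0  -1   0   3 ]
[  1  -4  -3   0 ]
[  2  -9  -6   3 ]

First compute MB:
[[-30, 135,  90, -45],
 [ -6,  38,  18, -42]]
Now row reduce the product.
R2 ← R2 − (1/5)·R1: [0, 11, 0, -33]
2 nonzero rows, so rank(MB) = 2.

2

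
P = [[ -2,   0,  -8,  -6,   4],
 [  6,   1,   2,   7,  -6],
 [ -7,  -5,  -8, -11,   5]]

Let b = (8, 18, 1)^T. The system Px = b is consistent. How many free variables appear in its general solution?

Row reduce the augmented matrix [P | b].
R2 ← R2 + (3)·R1: [0, 1, -22, -11, 6, 42]
R3 ← R3 − (7/2)·R1: [0, -5, 20, 10, -9, -27]
R3 ← R3 + (5)·R2: [0, 0, -90, -45, 21, 183]
The echelon form has 3 nonzero rows, and every pivot lies in the first 5 columns, so rank(P) = rank([P|b]) = 3.
The system is consistent.
Free variables = (unknowns) − (rank) = 5 − 3 = 2.

2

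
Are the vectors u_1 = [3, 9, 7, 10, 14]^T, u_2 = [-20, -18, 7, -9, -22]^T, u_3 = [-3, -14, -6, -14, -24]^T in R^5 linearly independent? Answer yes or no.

yes

Form the matrix with these vectors as rows and row reduce.
R2 ← R2 + (20/3)·R1: [0, 42, 161/3, 173/3, 214/3]
R3 ← R3 + R1: [0, -5, 1, -4, -10]
R3 ← R3 + (5/42)·R2: [0, 0, 133/18, 361/126, -95/63]
3 nonzero rows, so the 3 vectors span a space of dimension 3.
Since 3 = 3, the vectors are linearly independent.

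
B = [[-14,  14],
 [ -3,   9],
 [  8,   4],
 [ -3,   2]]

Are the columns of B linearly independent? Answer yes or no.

yes

Row reduce B to echelon form.
R2 ← R2 − (3/14)·R1: [0, 6]
R3 ← R3 + (4/7)·R1: [0, 12]
R4 ← R4 − (3/14)·R1: [0, -1]
R3 ← R3 − (2)·R2: [0, 0]
R4 ← R4 + (1/6)·R2: [0, 0]
2 pivots among 2 columns.
Every column is a pivot column, so the columns are linearly independent.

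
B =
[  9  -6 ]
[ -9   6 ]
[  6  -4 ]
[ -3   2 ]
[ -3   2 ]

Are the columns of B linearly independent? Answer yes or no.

no

Row reduce B to echelon form.
R2 ← R2 + R1: [0, 0]
R3 ← R3 − (2/3)·R1: [0, 0]
R4 ← R4 + (1/3)·R1: [0, 0]
R5 ← R5 + (1/3)·R1: [0, 0]
1 pivot among 2 columns.
Only 1 < 2 pivot columns, so the columns are linearly dependent.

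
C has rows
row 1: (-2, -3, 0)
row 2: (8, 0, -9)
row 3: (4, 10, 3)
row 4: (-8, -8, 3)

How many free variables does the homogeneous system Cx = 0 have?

1

Row reduce to echelon form.
R2 ← R2 + (4)·R1: [0, -12, -9]
R3 ← R3 + (2)·R1: [0, 4, 3]
R4 ← R4 − (4)·R1: [0, 4, 3]
R3 ← R3 + (1/3)·R2: [0, 0, 0]
R4 ← R4 + (1/3)·R2: [0, 0, 0]
2 nonzero rows, so rank(C) = 2.
C has 3 columns; by rank–nullity, nullity = 3 − 2 = 1.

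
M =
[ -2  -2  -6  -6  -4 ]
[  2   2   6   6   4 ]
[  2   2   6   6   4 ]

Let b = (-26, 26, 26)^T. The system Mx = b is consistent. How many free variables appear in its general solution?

Row reduce the augmented matrix [M | b].
R2 ← R2 + R1: [0, 0, 0, 0, 0, 0]
R3 ← R3 + R1: [0, 0, 0, 0, 0, 0]
The echelon form has 1 nonzero rows, and every pivot lies in the first 5 columns, so rank(M) = rank([M|b]) = 1.
The system is consistent.
Free variables = (unknowns) − (rank) = 5 − 1 = 4.

4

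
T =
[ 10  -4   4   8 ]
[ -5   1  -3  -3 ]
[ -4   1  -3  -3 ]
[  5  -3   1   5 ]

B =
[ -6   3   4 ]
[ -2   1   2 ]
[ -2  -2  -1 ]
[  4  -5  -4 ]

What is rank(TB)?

3

First compute TB:
[[-28, -22,  -4],
 [ 22,   7,  -3],
 [ 16,  10,   1],
 [ -6, -15,  -7]]
Now row reduce the product.
R2 ← R2 + (11/14)·R1: [0, -72/7, -43/7]
R3 ← R3 + (4/7)·R1: [0, -18/7, -9/7]
R4 ← R4 − (3/14)·R1: [0, -72/7, -43/7]
R3 ← R3 − (1/4)·R2: [0, 0, 1/4]
R4 ← R4 − R2: [0, 0, 0]
3 nonzero rows, so rank(TB) = 3.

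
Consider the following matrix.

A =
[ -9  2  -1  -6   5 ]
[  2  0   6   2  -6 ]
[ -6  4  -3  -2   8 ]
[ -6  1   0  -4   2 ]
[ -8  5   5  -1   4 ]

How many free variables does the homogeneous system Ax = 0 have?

0

Row reduce to echelon form.
R2 ← R2 + (2/9)·R1: [0, 4/9, 52/9, 2/3, -44/9]
R3 ← R3 − (2/3)·R1: [0, 8/3, -7/3, 2, 14/3]
R4 ← R4 − (2/3)·R1: [0, -1/3, 2/3, 0, -4/3]
R5 ← R5 − (8/9)·R1: [0, 29/9, 53/9, 13/3, -4/9]
R3 ← R3 − (6)·R2: [0, 0, -37, -2, 34]
R4 ← R4 + (3/4)·R2: [0, 0, 5, 1/2, -5]
R5 ← R5 − (29/4)·R2: [0, 0, -36, -1/2, 35]
R4 ← R4 + (5/37)·R3: [0, 0, 0, 17/74, -15/37]
R5 ← R5 − (36/37)·R3: [0, 0, 0, 107/74, 71/37]
R5 ← R5 − (107/17)·R4: [0, 0, 0, 0, 76/17]
5 nonzero rows, so rank(A) = 5.
A has 5 columns; by rank–nullity, nullity = 5 − 5 = 0.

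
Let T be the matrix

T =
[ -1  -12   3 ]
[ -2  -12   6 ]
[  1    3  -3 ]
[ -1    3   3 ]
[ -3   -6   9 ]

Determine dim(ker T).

1

Row reduce to echelon form.
R2 ← R2 − (2)·R1: [0, 12, 0]
R3 ← R3 + R1: [0, -9, 0]
R4 ← R4 − R1: [0, 15, 0]
R5 ← R5 − (3)·R1: [0, 30, 0]
R3 ← R3 + (3/4)·R2: [0, 0, 0]
R4 ← R4 − (5/4)·R2: [0, 0, 0]
R5 ← R5 − (5/2)·R2: [0, 0, 0]
2 nonzero rows, so rank(T) = 2.
T has 3 columns; by rank–nullity, nullity = 3 − 2 = 1.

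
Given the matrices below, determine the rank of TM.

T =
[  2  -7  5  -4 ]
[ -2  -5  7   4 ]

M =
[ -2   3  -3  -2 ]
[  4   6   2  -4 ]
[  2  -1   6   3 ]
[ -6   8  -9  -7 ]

2

First compute TM:
[[  2, -73,  46,  67],
 [-26, -11,   2,  17]]
Now row reduce the product.
R2 ← R2 + (13)·R1: [0, -960, 600, 888]
2 nonzero rows, so rank(TM) = 2.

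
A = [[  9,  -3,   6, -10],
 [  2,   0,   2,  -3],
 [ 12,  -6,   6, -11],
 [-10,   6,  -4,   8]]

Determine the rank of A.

2

Row reduce to echelon form.
R2 ← R2 − (2/9)·R1: [0, 2/3, 2/3, -7/9]
R3 ← R3 − (4/3)·R1: [0, -2, -2, 7/3]
R4 ← R4 + (10/9)·R1: [0, 8/3, 8/3, -28/9]
R3 ← R3 + (3)·R2: [0, 0, 0, 0]
R4 ← R4 − (4)·R2: [0, 0, 0, 0]
Echelon form has 2 nonzero rows, so rank(A) = 2.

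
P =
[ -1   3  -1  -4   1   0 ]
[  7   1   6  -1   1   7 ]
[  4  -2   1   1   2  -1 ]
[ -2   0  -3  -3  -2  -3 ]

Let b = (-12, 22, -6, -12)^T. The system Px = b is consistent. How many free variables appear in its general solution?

2

Row reduce the augmented matrix [P | b].
R2 ← R2 + (7)·R1: [0, 22, -1, -29, 8, 7, -62]
R3 ← R3 + (4)·R1: [0, 10, -3, -15, 6, -1, -54]
R4 ← R4 − (2)·R1: [0, -6, -1, 5, -4, -3, 12]
R3 ← R3 − (5/11)·R2: [0, 0, -28/11, -20/11, 26/11, -46/11, -284/11]
R4 ← R4 + (3/11)·R2: [0, 0, -14/11, -32/11, -20/11, -12/11, -54/11]
R4 ← R4 − (1/2)·R3: [0, 0, 0, -2, -3, 1, 8]
The echelon form has 4 nonzero rows, and every pivot lies in the first 6 columns, so rank(P) = rank([P|b]) = 4.
The system is consistent.
Free variables = (unknowns) − (rank) = 6 − 4 = 2.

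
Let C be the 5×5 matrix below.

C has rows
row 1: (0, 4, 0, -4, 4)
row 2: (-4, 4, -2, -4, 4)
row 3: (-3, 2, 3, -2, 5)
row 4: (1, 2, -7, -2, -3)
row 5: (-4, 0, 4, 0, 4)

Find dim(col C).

3

Row reduce to echelon form.
Swap R1 ↔ R2
R3 ← R3 − (3/4)·R1: [0, -1, 9/2, 1, 2]
R4 ← R4 + (1/4)·R1: [0, 3, -15/2, -3, -2]
R5 ← R5 − R1: [0, -4, 6, 4, 0]
R3 ← R3 + (1/4)·R2: [0, 0, 9/2, 0, 3]
R4 ← R4 − (3/4)·R2: [0, 0, -15/2, 0, -5]
R5 ← R5 + R2: [0, 0, 6, 0, 4]
R4 ← R4 + (5/3)·R3: [0, 0, 0, 0, 0]
R5 ← R5 − (4/3)·R3: [0, 0, 0, 0, 0]
Echelon form has 3 nonzero rows, so rank(C) = 3.
The column space has dimension equal to the rank: 3.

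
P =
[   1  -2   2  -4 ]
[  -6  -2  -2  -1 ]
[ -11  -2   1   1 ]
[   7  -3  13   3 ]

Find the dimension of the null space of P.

0

Row reduce to echelon form.
R2 ← R2 + (6)·R1: [0, -14, 10, -25]
R3 ← R3 + (11)·R1: [0, -24, 23, -43]
R4 ← R4 − (7)·R1: [0, 11, -1, 31]
R3 ← R3 − (12/7)·R2: [0, 0, 41/7, -1/7]
R4 ← R4 + (11/14)·R2: [0, 0, 48/7, 159/14]
R4 ← R4 − (48/41)·R3: [0, 0, 0, 945/82]
4 nonzero rows, so rank(P) = 4.
P has 4 columns; by rank–nullity, nullity = 4 − 4 = 0.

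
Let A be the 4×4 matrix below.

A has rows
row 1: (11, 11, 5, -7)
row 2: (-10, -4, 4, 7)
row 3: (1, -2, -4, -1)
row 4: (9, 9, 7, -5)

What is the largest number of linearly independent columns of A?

Row reduce to echelon form.
R2 ← R2 + (10/11)·R1: [0, 6, 94/11, 7/11]
R3 ← R3 − (1/11)·R1: [0, -3, -49/11, -4/11]
R4 ← R4 − (9/11)·R1: [0, 0, 32/11, 8/11]
R3 ← R3 + (1/2)·R2: [0, 0, -2/11, -1/22]
R4 ← R4 + (16)·R3: [0, 0, 0, 0]
Echelon form has 3 nonzero rows, so rank(A) = 3.
The rank gives the maximum number of linearly independent columns: 3.

3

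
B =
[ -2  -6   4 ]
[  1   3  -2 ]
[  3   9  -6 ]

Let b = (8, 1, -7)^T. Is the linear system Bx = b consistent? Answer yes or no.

no

Row reduce the augmented matrix [B | b].
R2 ← R2 + (1/2)·R1: [0, 0, 0, 5]
R3 ← R3 + (3/2)·R1: [0, 0, 0, 5]
R3 ← R3 − R2: [0, 0, 0, 0]
The echelon form has 2 nonzero rows; the last pivot sits in the augmented column, so rank(B) = 1 but rank([B|b]) = 2.
Since the ranks differ, the system is inconsistent.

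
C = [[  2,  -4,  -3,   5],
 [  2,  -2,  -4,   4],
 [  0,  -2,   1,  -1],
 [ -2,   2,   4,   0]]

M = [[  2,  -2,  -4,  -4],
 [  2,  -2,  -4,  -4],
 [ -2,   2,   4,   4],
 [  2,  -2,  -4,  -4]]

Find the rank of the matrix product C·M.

First compute CM:
[[ 12, -12, -24, -24],
 [ 16, -16, -32, -32],
 [ -8,   8,  16,  16],
 [ -8,   8,  16,  16]]
Now row reduce the product.
R2 ← R2 − (4/3)·R1: [0, 0, 0, 0]
R3 ← R3 + (2/3)·R1: [0, 0, 0, 0]
R4 ← R4 + (2/3)·R1: [0, 0, 0, 0]
1 nonzero row, so rank(CM) = 1.

1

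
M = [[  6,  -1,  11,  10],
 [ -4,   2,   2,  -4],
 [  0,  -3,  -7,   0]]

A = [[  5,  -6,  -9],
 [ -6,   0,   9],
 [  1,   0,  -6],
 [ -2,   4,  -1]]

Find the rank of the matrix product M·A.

First compute MA:
[[ 27,   4, -139],
 [-22,   8,  46],
 [ 11,   0,  15]]
Now row reduce the product.
R2 ← R2 + (22/27)·R1: [0, 304/27, -1816/27]
R3 ← R3 − (11/27)·R1: [0, -44/27, 1934/27]
R3 ← R3 + (11/76)·R2: [0, 0, 1176/19]
3 nonzero rows, so rank(MA) = 3.

3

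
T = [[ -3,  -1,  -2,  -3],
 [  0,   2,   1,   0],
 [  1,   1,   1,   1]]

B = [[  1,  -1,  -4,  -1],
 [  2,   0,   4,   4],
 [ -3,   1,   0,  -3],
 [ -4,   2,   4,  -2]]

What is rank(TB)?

First compute TB:
[[ 13,  -5,  -4,  11],
 [  1,   1,   8,   5],
 [ -4,   2,   4,  -2]]
Now row reduce the product.
R2 ← R2 − (1/13)·R1: [0, 18/13, 108/13, 54/13]
R3 ← R3 + (4/13)·R1: [0, 6/13, 36/13, 18/13]
R3 ← R3 − (1/3)·R2: [0, 0, 0, 0]
2 nonzero rows, so rank(TB) = 2.

2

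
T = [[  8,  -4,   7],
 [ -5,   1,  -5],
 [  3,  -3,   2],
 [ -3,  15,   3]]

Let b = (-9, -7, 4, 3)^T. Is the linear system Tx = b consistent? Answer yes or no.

Row reduce the augmented matrix [T | b].
R2 ← R2 + (5/8)·R1: [0, -3/2, -5/8, -101/8]
R3 ← R3 − (3/8)·R1: [0, -3/2, -5/8, 59/8]
R4 ← R4 + (3/8)·R1: [0, 27/2, 45/8, -3/8]
R3 ← R3 − R2: [0, 0, 0, 20]
R4 ← R4 + (9)·R2: [0, 0, 0, -114]
R4 ← R4 + (57/10)·R3: [0, 0, 0, 0]
The echelon form has 3 nonzero rows; the last pivot sits in the augmented column, so rank(T) = 2 but rank([T|b]) = 3.
Since the ranks differ, the system is inconsistent.

no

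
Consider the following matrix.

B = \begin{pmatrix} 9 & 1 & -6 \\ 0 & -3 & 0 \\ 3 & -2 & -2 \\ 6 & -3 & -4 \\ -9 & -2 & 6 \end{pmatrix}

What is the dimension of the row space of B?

2

Row reduce to echelon form.
R3 ← R3 − (1/3)·R1: [0, -7/3, 0]
R4 ← R4 − (2/3)·R1: [0, -11/3, 0]
R5 ← R5 + R1: [0, -1, 0]
R3 ← R3 − (7/9)·R2: [0, 0, 0]
R4 ← R4 − (11/9)·R2: [0, 0, 0]
R5 ← R5 − (1/3)·R2: [0, 0, 0]
Echelon form has 2 nonzero rows, so rank(B) = 2.
The row space has dimension equal to the rank: 2.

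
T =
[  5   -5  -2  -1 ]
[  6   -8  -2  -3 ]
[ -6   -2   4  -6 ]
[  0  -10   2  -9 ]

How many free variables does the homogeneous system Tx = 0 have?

Row reduce to echelon form.
R2 ← R2 − (6/5)·R1: [0, -2, 2/5, -9/5]
R3 ← R3 + (6/5)·R1: [0, -8, 8/5, -36/5]
R3 ← R3 − (4)·R2: [0, 0, 0, 0]
R4 ← R4 − (5)·R2: [0, 0, 0, 0]
2 nonzero rows, so rank(T) = 2.
T has 4 columns; by rank–nullity, nullity = 4 − 2 = 2.

2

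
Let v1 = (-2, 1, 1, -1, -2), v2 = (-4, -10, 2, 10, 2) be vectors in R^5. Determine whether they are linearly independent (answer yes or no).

yes

Form the matrix with these vectors as rows and row reduce.
R2 ← R2 − (2)·R1: [0, -12, 0, 12, 6]
2 nonzero rows, so the 2 vectors span a space of dimension 2.
Since 2 = 2, the vectors are linearly independent.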